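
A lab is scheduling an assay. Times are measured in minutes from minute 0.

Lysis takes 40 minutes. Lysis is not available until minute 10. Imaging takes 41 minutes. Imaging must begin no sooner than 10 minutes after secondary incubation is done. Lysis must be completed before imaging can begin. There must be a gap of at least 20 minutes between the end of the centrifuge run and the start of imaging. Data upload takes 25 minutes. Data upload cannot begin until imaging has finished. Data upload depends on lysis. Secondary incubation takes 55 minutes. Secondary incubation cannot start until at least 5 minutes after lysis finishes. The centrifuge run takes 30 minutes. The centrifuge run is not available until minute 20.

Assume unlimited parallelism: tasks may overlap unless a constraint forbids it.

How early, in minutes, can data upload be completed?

After its own release at minute 20, the centrifuge run can start at minute 20 and finishes at minute 50.
Lysis waits on its own release at minute 10, so it starts at minute 10 and finishes at 10 + 40 = minute 50.
After lysis (finishes minute 50, plus 5-minute gap → minute 55), secondary incubation can start at minute 55 and finishes at minute 110.
Imaging has to wait for secondary incubation (finishes minute 110, plus 10-minute gap → minute 120); lysis (finishes minute 50); the centrifuge run (finishes minute 50, plus 20-minute gap → minute 70). The latest of these is minute 120, so imaging runs minute 120 to 120 + 41 = minute 161.
For data upload: imaging (finishes minute 161); lysis (finishes minute 50). Taking the maximum gives a start of minute 161, and it finishes at 161 + 25 = minute 186.

186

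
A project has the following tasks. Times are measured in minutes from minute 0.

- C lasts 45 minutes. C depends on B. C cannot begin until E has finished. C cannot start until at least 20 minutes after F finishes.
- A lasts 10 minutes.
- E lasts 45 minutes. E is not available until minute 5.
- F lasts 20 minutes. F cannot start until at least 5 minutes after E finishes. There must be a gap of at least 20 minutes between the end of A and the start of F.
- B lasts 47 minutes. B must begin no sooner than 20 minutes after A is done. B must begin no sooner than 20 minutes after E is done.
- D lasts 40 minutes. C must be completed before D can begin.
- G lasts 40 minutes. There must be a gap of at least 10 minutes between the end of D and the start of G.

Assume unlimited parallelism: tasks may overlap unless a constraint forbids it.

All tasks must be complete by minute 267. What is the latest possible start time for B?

G must finish by minute 267; it takes 40 minutes, so it must start by 267 − 40 = minute 227.
Since G (must start by minute 227, minus 10-minute gap → minute 217) depends on it, D must finish by minute 217. Backing off its 40-minute duration gives a latest start of minute 177.
C must finish before D (must start by minute 177). With a 45-minute duration, C must start by 177 − 45 = minute 132.
B must finish before C (must start by minute 132). With a 47-minute duration, B must start by 132 − 47 = minute 85.

85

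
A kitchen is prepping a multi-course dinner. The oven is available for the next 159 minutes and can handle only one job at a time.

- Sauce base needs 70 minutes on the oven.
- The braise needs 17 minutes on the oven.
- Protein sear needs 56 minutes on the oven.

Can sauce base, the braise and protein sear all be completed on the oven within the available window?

Yes

Running back to back, the jobs need 70 + 17 + 56 = 143 minutes on the oven.
Since 143 ≤ 159, they fit within the window.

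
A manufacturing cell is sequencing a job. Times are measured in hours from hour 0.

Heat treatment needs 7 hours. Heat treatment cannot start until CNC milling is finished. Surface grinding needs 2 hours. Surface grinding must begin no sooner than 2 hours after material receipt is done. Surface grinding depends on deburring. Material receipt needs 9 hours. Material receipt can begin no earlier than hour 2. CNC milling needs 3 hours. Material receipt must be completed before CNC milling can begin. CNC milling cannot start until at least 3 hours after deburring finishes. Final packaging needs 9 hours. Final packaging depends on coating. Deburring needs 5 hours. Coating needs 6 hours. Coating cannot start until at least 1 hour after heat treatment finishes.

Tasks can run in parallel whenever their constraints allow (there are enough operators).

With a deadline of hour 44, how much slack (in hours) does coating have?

7

Nothing blocks deburring, so it runs from hour 0 to hour 5.
After its own release at hour 2, material receipt can start at hour 2 and finishes at hour 11.
For CNC milling: material receipt (finishes hour 11); deburring (finishes hour 5, plus 3-hour gap → hour 8). Taking the maximum gives a start of hour 11, and it finishes at 11 + 3 = hour 14.
Heat treatment cannot begin until CNC milling (finishes hour 14). It runs from hour 14 to 14 + 7 = hour 21.
After heat treatment (finishes hour 21, plus 1-hour gap → hour 22), coating can start at hour 22 and finishes at hour 28.

Working backward from the deadline:
To finish by hour 44, final packaging (duration 9) must start no later than hour 35.
Since final packaging (must start by hour 35) depends on it, coating must finish by hour 35. Backing off its 6-hour duration gives a latest start of hour 29.
So coating can start as early as hour 22 and as late as hour 29, giving 29 − 22 = 7 hours of slack.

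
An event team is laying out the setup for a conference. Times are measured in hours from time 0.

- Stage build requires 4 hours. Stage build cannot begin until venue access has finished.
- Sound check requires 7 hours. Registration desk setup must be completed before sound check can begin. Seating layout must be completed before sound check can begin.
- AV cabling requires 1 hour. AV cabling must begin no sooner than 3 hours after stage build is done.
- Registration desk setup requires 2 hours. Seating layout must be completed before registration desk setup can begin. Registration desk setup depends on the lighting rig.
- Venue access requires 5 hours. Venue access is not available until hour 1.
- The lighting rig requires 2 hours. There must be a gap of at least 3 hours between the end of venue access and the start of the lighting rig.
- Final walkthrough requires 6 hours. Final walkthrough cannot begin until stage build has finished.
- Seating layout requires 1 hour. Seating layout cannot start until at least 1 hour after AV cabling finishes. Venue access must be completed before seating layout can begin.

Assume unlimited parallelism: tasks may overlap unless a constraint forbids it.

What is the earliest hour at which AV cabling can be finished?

14

Venue access waits on its own release at hour 1, so it starts at hour 1 and finishes at 1 + 5 = hour 6.
Stage build waits on venue access (finishes hour 6), so it starts at hour 6 and finishes at 6 + 4 = hour 10.
AV cabling cannot begin until stage build (finishes hour 10, plus 3-hour gap → hour 13). It runs from hour 13 to 13 + 1 = hour 14.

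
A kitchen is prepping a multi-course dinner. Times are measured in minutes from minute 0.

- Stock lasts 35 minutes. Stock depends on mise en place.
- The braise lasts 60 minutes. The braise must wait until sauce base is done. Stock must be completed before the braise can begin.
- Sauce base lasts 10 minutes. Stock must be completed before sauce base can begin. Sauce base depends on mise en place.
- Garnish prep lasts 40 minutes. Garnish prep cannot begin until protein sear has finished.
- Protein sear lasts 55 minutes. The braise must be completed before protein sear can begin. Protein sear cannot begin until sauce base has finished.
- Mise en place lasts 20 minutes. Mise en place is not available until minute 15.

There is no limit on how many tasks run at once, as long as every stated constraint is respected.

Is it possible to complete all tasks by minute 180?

No

Mise en place cannot begin until its own release at minute 15. It runs from minute 15 to 15 + 20 = minute 35.
Stock waits on mise en place (finishes minute 35), so it starts at minute 35 and finishes at 35 + 35 = minute 70.
Sauce base has to wait for stock (finishes minute 70); mise en place (finishes minute 35). The latest of these is minute 70, so sauce base runs minute 70 to 70 + 10 = minute 80.
The braise cannot start until sauce base (finishes minute 80); stock (finishes minute 70). The controlling bound is minute 80, so the braise finishes at 80 + 60 = minute 140.
Protein sear needs all of the braise (finishes minute 140); sauce base (finishes minute 80). That puts its earliest start at minute 140; it finishes at 140 + 55 = minute 195.
Garnish prep cannot begin until protein sear (finishes minute 195). It runs from minute 195 to 195 + 40 = minute 235.
The earliest everything can be done is minute 235, which is after the deadline of 180, so it is not possible.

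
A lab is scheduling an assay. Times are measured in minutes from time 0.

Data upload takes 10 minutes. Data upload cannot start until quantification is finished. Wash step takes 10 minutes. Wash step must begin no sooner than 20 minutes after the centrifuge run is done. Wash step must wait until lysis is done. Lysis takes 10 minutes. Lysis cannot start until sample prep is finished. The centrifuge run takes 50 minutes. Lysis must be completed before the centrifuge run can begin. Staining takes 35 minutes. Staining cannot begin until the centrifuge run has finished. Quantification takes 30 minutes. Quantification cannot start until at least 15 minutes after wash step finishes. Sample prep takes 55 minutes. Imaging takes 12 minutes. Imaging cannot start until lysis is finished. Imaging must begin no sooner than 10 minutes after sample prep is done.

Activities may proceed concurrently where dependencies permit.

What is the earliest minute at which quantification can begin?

160

Nothing blocks sample prep, so it runs from minute 0 to minute 55.
Lysis waits on sample prep (finishes minute 55), so it starts at minute 55 and finishes at 55 + 10 = minute 65.
The centrifuge run waits on lysis (finishes minute 65), so it starts at minute 65 and finishes at 65 + 50 = minute 115.
Wash step needs all of the centrifuge run (finishes minute 115, plus 20-minute gap → minute 135); lysis (finishes minute 65). That puts its earliest start at minute 135; it finishes at 135 + 10 = minute 145.
Quantification waits on wash step (finishes minute 145, plus 15-minute gap → minute 160), so the earliest it can start is minute 160.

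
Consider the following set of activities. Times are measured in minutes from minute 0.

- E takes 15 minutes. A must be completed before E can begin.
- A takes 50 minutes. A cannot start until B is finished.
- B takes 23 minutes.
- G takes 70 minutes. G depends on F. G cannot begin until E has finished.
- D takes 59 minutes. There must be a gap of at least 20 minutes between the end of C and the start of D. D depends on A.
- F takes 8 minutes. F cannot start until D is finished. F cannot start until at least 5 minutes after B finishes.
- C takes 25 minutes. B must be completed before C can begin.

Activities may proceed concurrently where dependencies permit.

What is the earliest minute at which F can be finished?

140

B can start immediately at minute 0; it finishes at minute 23.
After B (finishes minute 23), C can start at minute 23 and finishes at minute 48.
After B (finishes minute 23), A can start at minute 23 and finishes at minute 73.
D needs all of C (finishes minute 48, plus 20-minute gap → minute 68); A (finishes minute 73). That puts its earliest start at minute 73; it finishes at 73 + 59 = minute 132.
F needs all of D (finishes minute 132); B (finishes minute 23, plus 5-minute gap → minute 28). That puts its earliest start at minute 132; it finishes at 132 + 8 = minute 140.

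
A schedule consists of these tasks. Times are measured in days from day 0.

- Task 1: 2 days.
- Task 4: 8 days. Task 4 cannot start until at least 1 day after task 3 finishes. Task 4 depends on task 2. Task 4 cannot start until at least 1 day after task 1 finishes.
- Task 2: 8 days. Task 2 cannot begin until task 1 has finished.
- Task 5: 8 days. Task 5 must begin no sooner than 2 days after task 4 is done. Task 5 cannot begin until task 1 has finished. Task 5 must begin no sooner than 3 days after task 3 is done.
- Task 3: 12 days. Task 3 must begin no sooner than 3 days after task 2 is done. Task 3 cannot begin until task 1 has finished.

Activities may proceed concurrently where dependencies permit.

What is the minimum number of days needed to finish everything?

44

Task 1 can start immediately at day 0; it finishes at day 2.
Task 2 cannot begin until task 1 (finishes day 2). It runs from day 2 to 2 + 8 = day 10.
Task 3 needs all of task 2 (finishes day 10, plus 3-day gap → day 13); task 1 (finishes day 2). That puts its earliest start at day 13; it finishes at 13 + 12 = day 25.
Task 4 has to wait for task 3 (finishes day 25, plus 1-day gap → day 26); task 2 (finishes day 10); task 1 (finishes day 2, plus 1-day gap → day 3). The latest of these is day 26, so task 4 runs day 26 to 26 + 8 = day 34.
Task 5 cannot start until task 4 (finishes day 34, plus 2-day gap → day 36); task 1 (finishes day 2); task 3 (finishes day 25, plus 3-day gap → day 28). The controlling bound is day 36, so task 5 finishes at 36 + 8 = day 44.
All tasks are finished once the last one completes. Finish times: Task 1 at 2, Task 2 at 10, Task 3 at 25, Task 4 at 34, Task 5 at 44. The latest is day 44.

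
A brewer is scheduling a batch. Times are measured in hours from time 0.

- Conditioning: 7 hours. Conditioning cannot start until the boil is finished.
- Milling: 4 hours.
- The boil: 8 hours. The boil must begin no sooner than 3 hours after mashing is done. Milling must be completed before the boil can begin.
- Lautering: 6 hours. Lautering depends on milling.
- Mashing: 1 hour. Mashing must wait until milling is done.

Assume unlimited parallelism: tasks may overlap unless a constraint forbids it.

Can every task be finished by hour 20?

No

Nothing blocks milling, so it runs from hour 0 to hour 4.
After milling (finishes hour 4), lautering can start at hour 4 and finishes at hour 10.
Mashing cannot begin until milling (finishes hour 4). It runs from hour 4 to 4 + 1 = hour 5.
The boil has to wait for mashing (finishes hour 5, plus 3-hour gap → hour 8); milling (finishes hour 4). The latest of these is hour 8, so the boil runs hour 8 to 8 + 8 = hour 16.
Conditioning waits on the boil (finishes hour 16), so it starts at hour 16 and finishes at 16 + 7 = hour 23.
The earliest everything can be done is hour 23, which is after the deadline of 20, so it is not possible.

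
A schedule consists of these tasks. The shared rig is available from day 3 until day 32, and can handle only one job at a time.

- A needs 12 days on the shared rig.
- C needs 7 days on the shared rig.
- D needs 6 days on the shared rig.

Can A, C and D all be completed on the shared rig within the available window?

The shared rig window is 32 − 3 = 29 days.
Running back to back, the jobs need 12 + 7 + 6 = 25 days on the shared rig.
Since 25 ≤ 29, they fit within the window.

Yes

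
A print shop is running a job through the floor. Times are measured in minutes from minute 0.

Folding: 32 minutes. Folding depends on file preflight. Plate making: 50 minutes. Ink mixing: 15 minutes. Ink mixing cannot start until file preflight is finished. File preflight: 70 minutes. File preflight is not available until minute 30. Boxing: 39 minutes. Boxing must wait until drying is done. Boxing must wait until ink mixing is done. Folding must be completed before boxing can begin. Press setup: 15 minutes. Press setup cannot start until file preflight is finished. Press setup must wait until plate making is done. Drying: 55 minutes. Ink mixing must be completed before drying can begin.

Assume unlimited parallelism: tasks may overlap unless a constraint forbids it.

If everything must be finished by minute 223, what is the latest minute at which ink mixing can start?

114

Boxing has no dependents, so it just needs to finish by minute 223. Starting by 223 − 39 = minute 184 achieves that.
Drying has to be done before boxing (must start by minute 184). That means finishing by minute 184, i.e. starting by 184 − 55 = minute 129.
Ink mixing must finish in time for drying (must start by minute 129); boxing (must start by minute 184). The tightest is minute 129, so ink mixing must start by 129 − 15 = minute 114.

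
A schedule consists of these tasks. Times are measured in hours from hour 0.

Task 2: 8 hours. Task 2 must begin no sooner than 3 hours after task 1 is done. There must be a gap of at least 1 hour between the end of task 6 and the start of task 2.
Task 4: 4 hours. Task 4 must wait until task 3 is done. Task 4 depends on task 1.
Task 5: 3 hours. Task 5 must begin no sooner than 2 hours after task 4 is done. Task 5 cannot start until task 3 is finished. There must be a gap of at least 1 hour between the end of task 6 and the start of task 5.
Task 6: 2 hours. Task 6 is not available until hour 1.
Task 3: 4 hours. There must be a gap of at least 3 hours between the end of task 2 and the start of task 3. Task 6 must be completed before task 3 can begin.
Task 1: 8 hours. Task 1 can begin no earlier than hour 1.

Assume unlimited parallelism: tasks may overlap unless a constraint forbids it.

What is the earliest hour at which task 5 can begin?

After its own release at hour 1, task 6 can start at hour 1 and finishes at hour 3.
After its own release at hour 1, task 1 can start at hour 1 and finishes at hour 9.
Task 2 needs all of task 1 (finishes hour 9, plus 3-hour gap → hour 12); task 6 (finishes hour 3, plus 1-hour gap → hour 4). That puts its earliest start at hour 12; it finishes at 12 + 8 = hour 20.
For task 3: task 2 (finishes hour 20, plus 3-hour gap → hour 23); task 6 (finishes hour 3). Taking the maximum gives a start of hour 23, and it finishes at 23 + 4 = hour 27.
Task 4 cannot start until task 3 (finishes hour 27); task 1 (finishes hour 9). The controlling bound is hour 27, so task 4 finishes at 27 + 4 = hour 31.
Task 5 waits on task 4 (finishes hour 31, plus 2-hour gap → hour 33); task 3 (finishes hour 27); task 6 (finishes hour 3, plus 1-hour gap → hour 4). The latest of these is hour 33, which is the earliest task 5 can start.

33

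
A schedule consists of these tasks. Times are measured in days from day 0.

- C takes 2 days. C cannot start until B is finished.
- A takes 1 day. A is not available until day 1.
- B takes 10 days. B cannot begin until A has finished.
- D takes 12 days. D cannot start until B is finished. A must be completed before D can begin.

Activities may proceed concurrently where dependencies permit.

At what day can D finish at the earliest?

A waits on its own release at day 1, so it starts at day 1 and finishes at 1 + 1 = day 2.
B waits on A (finishes day 2), so it starts at day 2 and finishes at 2 + 10 = day 12.
D cannot start until B (finishes day 12); A (finishes day 2). The controlling bound is day 12, so D finishes at 12 + 12 = day 24.

24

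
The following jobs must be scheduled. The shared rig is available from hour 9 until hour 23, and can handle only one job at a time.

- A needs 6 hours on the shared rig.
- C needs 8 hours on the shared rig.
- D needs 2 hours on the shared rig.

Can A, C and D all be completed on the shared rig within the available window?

The shared rig window is 23 − 9 = 14 hours.
Running back to back, the jobs need 6 + 8 + 2 = 16 hours on the shared rig.
Since 16 > 14, they cannot all fit.

No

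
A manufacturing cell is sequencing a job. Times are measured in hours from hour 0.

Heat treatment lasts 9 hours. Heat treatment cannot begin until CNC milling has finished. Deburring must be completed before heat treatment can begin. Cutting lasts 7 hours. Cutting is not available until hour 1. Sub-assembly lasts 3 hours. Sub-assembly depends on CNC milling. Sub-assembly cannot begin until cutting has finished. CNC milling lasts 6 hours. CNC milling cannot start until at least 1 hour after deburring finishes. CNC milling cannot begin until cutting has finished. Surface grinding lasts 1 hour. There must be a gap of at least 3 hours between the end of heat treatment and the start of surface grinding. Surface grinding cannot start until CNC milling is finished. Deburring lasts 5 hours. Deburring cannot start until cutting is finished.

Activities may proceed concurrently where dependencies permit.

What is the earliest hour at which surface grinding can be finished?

Cutting cannot begin until its own release at hour 1. It runs from hour 1 to 1 + 7 = hour 8.
After cutting (finishes hour 8), deburring can start at hour 8 and finishes at hour 13.
CNC milling needs all of deburring (finishes hour 13, plus 1-hour gap → hour 14); cutting (finishes hour 8). That puts its earliest start at hour 14; it finishes at 14 + 6 = hour 20.
Heat treatment needs all of CNC milling (finishes hour 20); deburring (finishes hour 13). That puts its earliest start at hour 20; it finishes at 20 + 9 = hour 29.
Surface grinding has to wait for heat treatment (finishes hour 29, plus 3-hour gap → hour 32); CNC milling (finishes hour 20). The latest of these is hour 32, so surface grinding runs hour 32 to 32 + 1 = hour 33.

33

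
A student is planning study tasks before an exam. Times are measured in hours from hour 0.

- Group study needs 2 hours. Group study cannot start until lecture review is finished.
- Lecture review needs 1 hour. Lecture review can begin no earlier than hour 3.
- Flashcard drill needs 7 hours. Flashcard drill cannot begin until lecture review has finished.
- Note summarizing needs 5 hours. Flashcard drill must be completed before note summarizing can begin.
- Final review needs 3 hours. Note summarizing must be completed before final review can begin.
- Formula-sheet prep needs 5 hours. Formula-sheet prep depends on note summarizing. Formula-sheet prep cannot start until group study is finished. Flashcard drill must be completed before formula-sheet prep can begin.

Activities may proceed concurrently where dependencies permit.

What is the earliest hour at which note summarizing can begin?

11

Lecture review cannot begin until its own release at hour 3. It runs from hour 3 to 3 + 1 = hour 4.
After lecture review (finishes hour 4), flashcard drill can start at hour 4 and finishes at hour 11.
Note summarizing waits on flashcard drill (finishes hour 11), so the earliest it can start is hour 11.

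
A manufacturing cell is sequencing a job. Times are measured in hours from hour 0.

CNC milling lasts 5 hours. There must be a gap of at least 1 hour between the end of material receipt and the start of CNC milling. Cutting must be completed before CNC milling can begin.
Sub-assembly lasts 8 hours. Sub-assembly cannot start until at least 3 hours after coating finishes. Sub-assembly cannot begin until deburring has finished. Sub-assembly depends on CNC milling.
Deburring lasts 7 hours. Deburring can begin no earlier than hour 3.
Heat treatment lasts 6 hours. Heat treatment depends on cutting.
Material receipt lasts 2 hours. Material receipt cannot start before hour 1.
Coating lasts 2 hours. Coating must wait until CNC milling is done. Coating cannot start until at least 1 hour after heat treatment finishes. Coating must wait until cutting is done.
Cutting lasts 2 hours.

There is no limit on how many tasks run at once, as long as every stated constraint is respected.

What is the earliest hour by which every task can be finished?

Deburring waits on its own release at hour 3, so it starts at hour 3 and finishes at 3 + 7 = hour 10.
Nothing blocks cutting, so it runs from hour 0 to hour 2.
After cutting (finishes hour 2), heat treatment can start at hour 2 and finishes at hour 8.
After its own release at hour 1, material receipt can start at hour 1 and finishes at hour 3.
CNC milling cannot start until material receipt (finishes hour 3, plus 1-hour gap → hour 4); cutting (finishes hour 2). The controlling bound is hour 4, so CNC milling finishes at 4 + 5 = hour 9.
Coating cannot start until CNC milling (finishes hour 9); heat treatment (finishes hour 8, plus 1-hour gap → hour 9); cutting (finishes hour 2). The controlling bound is hour 9, so coating finishes at 9 + 2 = hour 11.
Sub-assembly cannot start until coating (finishes hour 11, plus 3-hour gap → hour 14); deburring (finishes hour 10); CNC milling (finishes hour 9). The controlling bound is hour 14, so sub-assembly finishes at 14 + 8 = hour 22.
All tasks are finished once the last one completes. Finish times: Material receipt at 3, Cutting at 2, Deburring at 10, CNC milling at 9, Heat treatment at 8, Coating at 11, Sub-assembly at 22. The latest is hour 22.

22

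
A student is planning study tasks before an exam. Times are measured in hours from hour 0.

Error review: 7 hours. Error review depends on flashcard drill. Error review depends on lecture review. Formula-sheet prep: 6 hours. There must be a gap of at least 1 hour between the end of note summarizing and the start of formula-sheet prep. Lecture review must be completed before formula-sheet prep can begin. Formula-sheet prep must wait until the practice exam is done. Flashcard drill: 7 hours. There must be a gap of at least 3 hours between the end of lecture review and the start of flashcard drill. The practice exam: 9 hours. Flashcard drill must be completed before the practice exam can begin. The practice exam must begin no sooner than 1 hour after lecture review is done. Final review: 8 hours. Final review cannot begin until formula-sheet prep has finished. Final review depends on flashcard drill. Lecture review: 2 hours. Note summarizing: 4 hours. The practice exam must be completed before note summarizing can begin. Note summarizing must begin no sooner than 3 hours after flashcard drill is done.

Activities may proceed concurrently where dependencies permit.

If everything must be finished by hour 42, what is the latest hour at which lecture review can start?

2

Nothing follows final review; the deadline of hour 42 is its only limit. It must start by 42 − 8 = hour 34.
Formula-sheet prep must finish before final review (must start by hour 34). With a 6-hour duration, formula-sheet prep must start by 34 − 6 = hour 28.
Since formula-sheet prep (must start by hour 28, minus 1-hour gap → hour 27) depends on it, note summarizing must finish by hour 27. Backing off its 4-hour duration gives a latest start of hour 23.
For the practice exam: note summarizing (must start by hour 23); formula-sheet prep (must start by hour 28). The most restrictive is hour 23; with a 9-hour duration, the practice exam must start by hour 14.
Nothing follows error review; the deadline of hour 42 is its only limit. It must start by 42 − 7 = hour 35.
Flashcard drill feeds the practice exam (must start by hour 14); error review (must start by hour 35); note summarizing (must start by hour 23, minus 3-hour gap → hour 20); final review (must start by hour 34). Taking the minimum, flashcard drill must finish by hour 14 and start by 14 − 7 = hour 7.
Lecture review must finish in time for flashcard drill (must start by hour 7, minus 3-hour gap → hour 4); the practice exam (must start by hour 14, minus 1-hour gap → hour 13); error review (must start by hour 35); formula-sheet prep (must start by hour 28). The tightest is hour 4, so lecture review must start by 4 − 2 = hour 2.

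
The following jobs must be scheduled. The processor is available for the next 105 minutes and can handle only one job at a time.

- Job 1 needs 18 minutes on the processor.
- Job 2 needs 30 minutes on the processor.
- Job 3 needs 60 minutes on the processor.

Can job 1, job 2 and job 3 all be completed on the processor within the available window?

No

Running back to back, the jobs need 18 + 30 + 60 = 108 minutes on the processor.
Since 108 > 105, they cannot all fit.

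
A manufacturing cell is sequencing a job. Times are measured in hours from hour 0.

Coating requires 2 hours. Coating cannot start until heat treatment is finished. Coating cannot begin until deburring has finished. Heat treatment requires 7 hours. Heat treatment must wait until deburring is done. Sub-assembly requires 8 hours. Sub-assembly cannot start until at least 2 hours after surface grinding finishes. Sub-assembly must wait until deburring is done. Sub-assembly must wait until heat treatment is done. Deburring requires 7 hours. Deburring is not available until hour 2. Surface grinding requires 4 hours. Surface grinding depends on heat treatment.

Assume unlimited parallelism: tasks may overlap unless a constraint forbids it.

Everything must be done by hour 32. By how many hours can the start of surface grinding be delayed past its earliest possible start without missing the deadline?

2

Deburring waits on its own release at hour 2, so it starts at hour 2 and finishes at 2 + 7 = hour 9.
Heat treatment cannot begin until deburring (finishes hour 9). It runs from hour 9 to 9 + 7 = hour 16.
Surface grinding cannot begin until heat treatment (finishes hour 16). It runs from hour 16 to 16 + 4 = hour 20.

Working backward from the deadline:
Sub-assembly has no dependents, so it just needs to finish by hour 32. Starting by 32 − 8 = hour 24 achieves that.
Surface grinding has to be done before sub-assembly (must start by hour 24, minus 2-hour gap → hour 22). That means finishing by hour 22, i.e. starting by 22 − 4 = hour 18.
So surface grinding can start as early as hour 16 and as late as hour 18, giving 18 − 16 = 2 hours of slack.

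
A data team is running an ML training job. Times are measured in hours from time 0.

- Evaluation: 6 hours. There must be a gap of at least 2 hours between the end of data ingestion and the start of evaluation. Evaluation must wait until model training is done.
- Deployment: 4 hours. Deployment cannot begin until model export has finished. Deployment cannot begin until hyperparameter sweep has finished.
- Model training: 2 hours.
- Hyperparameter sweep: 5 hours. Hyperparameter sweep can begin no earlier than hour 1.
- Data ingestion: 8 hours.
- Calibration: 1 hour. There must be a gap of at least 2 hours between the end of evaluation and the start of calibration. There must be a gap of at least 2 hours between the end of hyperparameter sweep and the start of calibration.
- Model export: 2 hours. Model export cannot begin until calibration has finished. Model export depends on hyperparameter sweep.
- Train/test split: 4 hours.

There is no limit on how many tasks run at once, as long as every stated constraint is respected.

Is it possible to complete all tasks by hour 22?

No

Nothing blocks model training, so it runs from hour 0 to hour 2.
After its own release at hour 1, hyperparameter sweep can start at hour 1 and finishes at hour 6.
Nothing blocks train/test split, so it runs from hour 0 to hour 4.
Nothing blocks data ingestion, so it runs from hour 0 to hour 8.
Evaluation needs all of data ingestion (finishes hour 8, plus 2-hour gap → hour 10); model training (finishes hour 2). That puts its earliest start at hour 10; it finishes at 10 + 6 = hour 16.
Calibration has to wait for evaluation (finishes hour 16, plus 2-hour gap → hour 18); hyperparameter sweep (finishes hour 6, plus 2-hour gap → hour 8). The latest of these is hour 18, so calibration runs hour 18 to 18 + 1 = hour 19.
Model export cannot start until calibration (finishes hour 19); hyperparameter sweep (finishes hour 6). The controlling bound is hour 19, so model export finishes at 19 + 2 = hour 21.
Deployment has to wait for model export (finishes hour 21); hyperparameter sweep (finishes hour 6). The latest of these is hour 21, so deployment runs hour 21 to 21 + 4 = hour 25.
The earliest everything can be done is hour 25, which is after the deadline of 22, so it is not possible.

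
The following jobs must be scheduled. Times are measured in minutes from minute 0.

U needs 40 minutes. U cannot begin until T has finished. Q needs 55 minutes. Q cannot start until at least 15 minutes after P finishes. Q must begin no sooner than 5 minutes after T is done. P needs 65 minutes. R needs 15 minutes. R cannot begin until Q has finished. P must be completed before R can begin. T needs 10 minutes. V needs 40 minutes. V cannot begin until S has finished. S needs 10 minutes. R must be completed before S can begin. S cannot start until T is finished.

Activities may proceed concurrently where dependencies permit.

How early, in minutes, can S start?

150

T has no prerequisites, so it starts at minute 0 and finishes at minute 10.
P has no prerequisites, so it starts at minute 0 and finishes at minute 65.
For Q: P (finishes minute 65, plus 15-minute gap → minute 80); T (finishes minute 10, plus 5-minute gap → minute 15). Taking the maximum gives a start of minute 80, and it finishes at 80 + 55 = minute 135.
R cannot start until Q (finishes minute 135); P (finishes minute 65). The controlling bound is minute 135, so R finishes at 135 + 15 = minute 150.
S waits on R (finishes minute 150); T (finishes minute 10). The latest of these is minute 150, which is the earliest S can start.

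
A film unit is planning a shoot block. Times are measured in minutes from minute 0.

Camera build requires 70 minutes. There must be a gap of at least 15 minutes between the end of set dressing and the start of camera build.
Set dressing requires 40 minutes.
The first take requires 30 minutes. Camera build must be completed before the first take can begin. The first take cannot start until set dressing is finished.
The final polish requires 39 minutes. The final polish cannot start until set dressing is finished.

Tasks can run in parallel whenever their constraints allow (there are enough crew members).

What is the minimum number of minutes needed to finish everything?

Set dressing has no prerequisites, so it starts at minute 0 and finishes at minute 40.
The final polish waits on set dressing (finishes minute 40), so it starts at minute 40 and finishes at 40 + 39 = minute 79.
Camera build waits on set dressing (finishes minute 40, plus 15-minute gap → minute 55), so it starts at minute 55 and finishes at 55 + 70 = minute 125.
The first take has to wait for camera build (finishes minute 125); set dressing (finishes minute 40). The latest of these is minute 125, so the first take runs minute 125 to 125 + 30 = minute 155.
All tasks are finished once the last one completes. Finish times: Set dressing at 40, Camera build at 125, The final polish at 79, The first take at 155. The latest is minute 155.

155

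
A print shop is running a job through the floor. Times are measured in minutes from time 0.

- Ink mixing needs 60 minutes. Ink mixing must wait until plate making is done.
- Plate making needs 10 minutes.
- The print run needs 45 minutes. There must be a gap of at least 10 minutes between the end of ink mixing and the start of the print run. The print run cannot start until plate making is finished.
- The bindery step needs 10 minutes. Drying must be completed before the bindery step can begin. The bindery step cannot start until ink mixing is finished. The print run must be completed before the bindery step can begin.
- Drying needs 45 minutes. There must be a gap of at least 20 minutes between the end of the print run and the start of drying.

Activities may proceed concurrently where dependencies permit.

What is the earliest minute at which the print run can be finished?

Nothing blocks plate making, so it runs from minute 0 to minute 10.
Ink mixing waits on plate making (finishes minute 10), so it starts at minute 10 and finishes at 10 + 60 = minute 70.
For the print run: ink mixing (finishes minute 70, plus 10-minute gap → minute 80); plate making (finishes minute 10). Taking the maximum gives a start of minute 80, and it finishes at 80 + 45 = minute 125.

125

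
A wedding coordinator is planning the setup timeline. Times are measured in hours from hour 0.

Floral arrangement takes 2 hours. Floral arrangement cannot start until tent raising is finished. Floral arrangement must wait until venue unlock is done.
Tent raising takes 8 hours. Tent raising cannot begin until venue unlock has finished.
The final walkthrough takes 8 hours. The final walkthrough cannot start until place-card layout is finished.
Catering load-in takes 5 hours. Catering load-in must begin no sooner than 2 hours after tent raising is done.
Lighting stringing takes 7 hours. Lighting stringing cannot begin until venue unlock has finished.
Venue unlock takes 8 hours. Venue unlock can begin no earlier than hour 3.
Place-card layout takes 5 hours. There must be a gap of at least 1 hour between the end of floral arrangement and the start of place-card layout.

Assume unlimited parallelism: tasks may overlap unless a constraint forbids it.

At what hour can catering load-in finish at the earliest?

26

Venue unlock cannot begin until its own release at hour 3. It runs from hour 3 to 3 + 8 = hour 11.
Tent raising waits on venue unlock (finishes hour 11), so it starts at hour 11 and finishes at 11 + 8 = hour 19.
Catering load-in cannot begin until tent raising (finishes hour 19, plus 2-hour gap → hour 21). It runs from hour 21 to 21 + 5 = hour 26.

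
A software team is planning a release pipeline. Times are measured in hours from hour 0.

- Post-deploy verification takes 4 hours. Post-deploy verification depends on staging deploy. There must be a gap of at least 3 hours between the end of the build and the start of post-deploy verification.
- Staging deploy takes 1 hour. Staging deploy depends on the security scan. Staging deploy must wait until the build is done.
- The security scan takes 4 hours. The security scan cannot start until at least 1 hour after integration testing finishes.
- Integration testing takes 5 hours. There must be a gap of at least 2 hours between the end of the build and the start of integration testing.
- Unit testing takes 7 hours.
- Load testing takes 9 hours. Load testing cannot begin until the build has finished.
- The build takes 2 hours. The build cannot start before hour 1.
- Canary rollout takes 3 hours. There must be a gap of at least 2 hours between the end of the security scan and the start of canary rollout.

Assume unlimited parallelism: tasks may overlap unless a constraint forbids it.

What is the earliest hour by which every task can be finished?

20

Unit testing can start immediately at hour 0; it finishes at hour 7.
The build cannot begin until its own release at hour 1. It runs from hour 1 to 1 + 2 = hour 3.
After the build (finishes hour 3), load testing can start at hour 3 and finishes at hour 12.
Integration testing waits on the build (finishes hour 3, plus 2-hour gap → hour 5), so it starts at hour 5 and finishes at 5 + 5 = hour 10.
After integration testing (finishes hour 10, plus 1-hour gap → hour 11), the security scan can start at hour 11 and finishes at hour 15.
Canary rollout cannot begin until the security scan (finishes hour 15, plus 2-hour gap → hour 17). It runs from hour 17 to 17 + 3 = hour 20.
Staging deploy needs all of the security scan (finishes hour 15); the build (finishes hour 3). That puts its earliest start at hour 15; it finishes at 15 + 1 = hour 16.
Post-deploy verification cannot start until staging deploy (finishes hour 16); the build (finishes hour 3, plus 3-hour gap → hour 6). The controlling bound is hour 16, so post-deploy verification finishes at 16 + 4 = hour 20.
All tasks are finished once the last one completes. Finish times: The build at 3, Unit testing at 7, Integration testing at 10, The security scan at 15, Staging deploy at 16, Canary rollout at 20, Load testing at 12, Post-deploy verification at 20. The latest is hour 20.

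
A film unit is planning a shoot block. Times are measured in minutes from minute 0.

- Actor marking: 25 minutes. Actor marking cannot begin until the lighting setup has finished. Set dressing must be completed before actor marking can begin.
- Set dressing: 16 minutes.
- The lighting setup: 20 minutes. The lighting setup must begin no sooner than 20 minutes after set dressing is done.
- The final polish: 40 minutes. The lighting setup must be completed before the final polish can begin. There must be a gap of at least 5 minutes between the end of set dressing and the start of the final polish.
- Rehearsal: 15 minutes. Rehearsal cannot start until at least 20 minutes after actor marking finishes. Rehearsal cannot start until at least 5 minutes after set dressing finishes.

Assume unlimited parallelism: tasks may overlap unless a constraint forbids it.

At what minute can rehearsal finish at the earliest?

116

Set dressing has no prerequisites, so it starts at minute 0 and finishes at minute 16.
The lighting setup waits on set dressing (finishes minute 16, plus 20-minute gap → minute 36), so it starts at minute 36 and finishes at 36 + 20 = minute 56.
Actor marking cannot start until the lighting setup (finishes minute 56); set dressing (finishes minute 16). The controlling bound is minute 56, so actor marking finishes at 56 + 25 = minute 81.
For rehearsal: actor marking (finishes minute 81, plus 20-minute gap → minute 101); set dressing (finishes minute 16, plus 5-minute gap → minute 21). Taking the maximum gives a start of minute 101, and it finishes at 101 + 15 = minute 116.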